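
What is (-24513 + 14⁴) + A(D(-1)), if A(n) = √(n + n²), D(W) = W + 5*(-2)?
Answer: 13903 + √110 ≈ 13913.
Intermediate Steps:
D(W) = -10 + W (D(W) = W - 10 = -10 + W)
(-24513 + 14⁴) + A(D(-1)) = (-24513 + 14⁴) + √((-10 - 1)*(1 + (-10 - 1))) = (-24513 + 38416) + √(-11*(1 - 11)) = 13903 + √(-11*(-10)) = 13903 + √110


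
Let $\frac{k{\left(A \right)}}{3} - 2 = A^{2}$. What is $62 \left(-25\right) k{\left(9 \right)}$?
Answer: $-385950$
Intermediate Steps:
$k{\left(A \right)} = 6 + 3 A^{2}$
$62 \left(-25\right) k{\left(9 \right)} = 62 \left(-25\right) \left(6 + 3 \cdot 9^{2}\right) = - 1550 \left(6 + 3 \cdot 81\right) = - 1550 \left(6 + 243\right) = \left(-1550\right) 249 = -385950$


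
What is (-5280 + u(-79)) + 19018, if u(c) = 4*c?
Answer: 13422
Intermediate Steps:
(-5280 + u(-79)) + 19018 = (-5280 + 4*(-79)) + 19018 = (-5280 - 316) + 19018 = -5596 + 19018 = 13422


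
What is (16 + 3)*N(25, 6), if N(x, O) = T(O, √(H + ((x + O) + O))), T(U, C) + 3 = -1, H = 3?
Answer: -76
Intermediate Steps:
T(U, C) = -4 (T(U, C) = -3 - 1 = -4)
N(x, O) = -4
(16 + 3)*N(25, 6) = (16 + 3)*(-4) = 19*(-4) = -76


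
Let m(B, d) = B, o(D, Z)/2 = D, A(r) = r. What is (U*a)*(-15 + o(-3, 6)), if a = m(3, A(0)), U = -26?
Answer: 1638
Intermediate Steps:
o(D, Z) = 2*D
a = 3
(U*a)*(-15 + o(-3, 6)) = (-26*3)*(-15 + 2*(-3)) = -78*(-15 - 6) = -78*(-21) = 1638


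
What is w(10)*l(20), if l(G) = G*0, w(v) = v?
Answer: 0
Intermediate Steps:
l(G) = 0
w(10)*l(20) = 10*0 = 0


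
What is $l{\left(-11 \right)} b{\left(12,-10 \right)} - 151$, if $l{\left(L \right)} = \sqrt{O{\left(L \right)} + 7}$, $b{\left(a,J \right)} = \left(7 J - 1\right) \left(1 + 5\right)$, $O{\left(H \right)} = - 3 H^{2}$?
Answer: $-151 - 852 i \sqrt{89} \approx -151.0 - 8037.8 i$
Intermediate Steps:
$b{\left(a,J \right)} = -6 + 42 J$ ($b{\left(a,J \right)} = \left(-1 + 7 J\right) 6 = -6 + 42 J$)
$l{\left(L \right)} = \sqrt{7 - 3 L^{2}}$ ($l{\left(L \right)} = \sqrt{- 3 L^{2} + 7} = \sqrt{7 - 3 L^{2}}$)
$l{\left(-11 \right)} b{\left(12,-10 \right)} - 151 = \sqrt{7 - 3 \left(-11\right)^{2}} \left(-6 + 42 \left(-10\right)\right) - 151 = \sqrt{7 - 363} \left(-6 - 420\right) - 151 = \sqrt{7 - 363} \left(-426\right) - 151 = \sqrt{-356} \left(-426\right) - 151 = 2 i \sqrt{89} \left(-426\right) - 151 = - 852 i \sqrt{89} - 151 = -151 - 852 i \sqrt{89}$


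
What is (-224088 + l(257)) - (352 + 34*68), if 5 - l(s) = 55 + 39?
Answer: -226841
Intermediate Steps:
l(s) = -89 (l(s) = 5 - (55 + 39) = 5 - 1*94 = 5 - 94 = -89)
(-224088 + l(257)) - (352 + 34*68) = (-224088 - 89) - (352 + 34*68) = -224177 - (352 + 2312) = -224177 - 1*2664 = -224177 - 2664 = -226841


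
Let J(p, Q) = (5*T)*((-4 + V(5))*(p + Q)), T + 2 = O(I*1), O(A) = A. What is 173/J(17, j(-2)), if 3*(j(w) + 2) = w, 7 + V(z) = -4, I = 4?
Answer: -173/2150 ≈ -0.080465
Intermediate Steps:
V(z) = -11 (V(z) = -7 - 4 = -11)
j(w) = -2 + w/3
T = 2 (T = -2 + 4*1 = -2 + 4 = 2)
J(p, Q) = -150*Q - 150*p (J(p, Q) = (5*2)*((-4 - 11)*(p + Q)) = 10*(-15*(Q + p)) = 10*(-15*Q - 15*p) = -150*Q - 150*p)
173/J(17, j(-2)) = 173/(-150*(-2 + (1/3)*(-2)) - 150*17) = 173/(-150*(-2 - 2/3) - 2550) = 173/(-150*(-8/3) - 2550) = 173/(400 - 2550) = 173/(-2150) = 173*(-1/2150) = -173/2150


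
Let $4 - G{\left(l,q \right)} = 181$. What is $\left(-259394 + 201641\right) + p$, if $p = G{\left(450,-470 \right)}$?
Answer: $-57930$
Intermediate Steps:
$G{\left(l,q \right)} = -177$ ($G{\left(l,q \right)} = 4 - 181 = -177$)
$p = -177$
$\left(-259394 + 201641\right) + p = \left(-259394 + 201641\right) - 177 = -57753 - 177 = -57930$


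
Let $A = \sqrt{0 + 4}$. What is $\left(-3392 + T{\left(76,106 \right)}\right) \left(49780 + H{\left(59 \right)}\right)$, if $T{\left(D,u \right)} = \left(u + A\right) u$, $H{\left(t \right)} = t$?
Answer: $401502984$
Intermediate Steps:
$A = 2$ ($A = \sqrt{4} = 2$)
$T{\left(D,u \right)} = u \left(2 + u\right)$ ($T{\left(D,u \right)} = \left(u + 2\right) u = \left(2 + u\right) u = u \left(2 + u\right)$)
$\left(-3392 + T{\left(76,106 \right)}\right) \left(49780 + H{\left(59 \right)}\right) = \left(-3392 + 106 \left(2 + 106\right)\right) \left(49780 + 59\right) = \left(-3392 + 106 \cdot 108\right) 49839 = \left(-3392 + 11448\right) 49839 = 8056 \cdot 49839 = 401502984$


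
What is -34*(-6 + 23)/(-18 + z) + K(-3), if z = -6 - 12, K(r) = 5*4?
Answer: 649/18 ≈ 36.056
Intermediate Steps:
K(r) = 20
z = -18
-34*(-6 + 23)/(-18 + z) + K(-3) = -34*(-6 + 23)/(-18 - 18) + 20 = -578/(-36) + 20 = -578*(-1)/36 + 20 = -34*(-17/36) + 20 = 289/18 + 20 = 649/18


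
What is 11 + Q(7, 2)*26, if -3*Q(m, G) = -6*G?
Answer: 115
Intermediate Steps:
Q(m, G) = 2*G (Q(m, G) = -(-2)*G = 2*G)
11 + Q(7, 2)*26 = 11 + (2*2)*26 = 11 + 4*26 = 11 + 104 = 115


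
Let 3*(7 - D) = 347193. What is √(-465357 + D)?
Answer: I*√581081 ≈ 762.29*I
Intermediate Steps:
D = -115724 (D = 7 - ⅓*347193 = 7 - 115731 = -115724)
√(-465357 + D) = √(-465357 - 115724) = √(-581081) = I*√581081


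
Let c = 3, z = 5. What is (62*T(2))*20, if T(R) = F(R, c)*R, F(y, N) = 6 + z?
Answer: 27280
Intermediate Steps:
F(y, N) = 11 (F(y, N) = 6 + 5 = 11)
T(R) = 11*R
(62*T(2))*20 = (62*(11*2))*20 = (62*22)*20 = 1364*20 = 27280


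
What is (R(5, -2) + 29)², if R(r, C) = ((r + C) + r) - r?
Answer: 1024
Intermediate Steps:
R(r, C) = C + r (R(r, C) = ((C + r) + r) - r = (C + 2*r) - r = C + r)
(R(5, -2) + 29)² = ((-2 + 5) + 29)² = (3 + 29)² = 32² = 1024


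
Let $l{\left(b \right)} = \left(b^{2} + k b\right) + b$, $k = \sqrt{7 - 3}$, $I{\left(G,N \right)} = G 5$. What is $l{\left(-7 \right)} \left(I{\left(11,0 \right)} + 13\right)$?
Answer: $1904$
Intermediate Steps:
$I{\left(G,N \right)} = 5 G$
$k = 2$ ($k = \sqrt{4} = 2$)
$l{\left(b \right)} = b^{2} + 3 b$ ($l{\left(b \right)} = \left(b^{2} + 2 b\right) + b = b^{2} + 3 b$)
$l{\left(-7 \right)} \left(I{\left(11,0 \right)} + 13\right) = - 7 \left(3 - 7\right) \left(5 \cdot 11 + 13\right) = \left(-7\right) \left(-4\right) \left(55 + 13\right) = 28 \cdot 68 = 1904$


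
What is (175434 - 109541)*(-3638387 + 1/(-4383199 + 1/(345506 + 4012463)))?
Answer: -4579557295787608191303847/19101845362830 ≈ -2.3974e+11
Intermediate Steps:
(175434 - 109541)*(-3638387 + 1/(-4383199 + 1/(345506 + 4012463))) = 65893*(-3638387 + 1/(-4383199 + 1/4357969)) = 65893*(-3638387 + 1/(-19101845362830/4357969)) = 65893*(-3638387 - 4357969/19101845362830) = 65893*(-69499905844135313179/19101845362830) = -4579557295787608191303847/19101845362830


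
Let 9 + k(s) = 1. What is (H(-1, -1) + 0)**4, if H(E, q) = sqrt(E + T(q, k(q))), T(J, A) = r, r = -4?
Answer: 25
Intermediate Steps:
k(s) = -8 (k(s) = -9 + 1 = -8)
T(J, A) = -4
H(E, q) = sqrt(-4 + E) (H(E, q) = sqrt(E - 4) = sqrt(-4 + E))
(H(-1, -1) + 0)**4 = (sqrt(-4 - 1) + 0)**4 = (sqrt(-5) + 0)**4 = (I*sqrt(5) + 0)**4 = (I*sqrt(5))**4 = 25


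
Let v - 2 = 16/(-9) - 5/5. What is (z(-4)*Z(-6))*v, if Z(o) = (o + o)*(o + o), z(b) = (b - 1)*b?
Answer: -2240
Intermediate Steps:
z(b) = b*(-1 + b) (z(b) = (-1 + b)*b = b*(-1 + b))
v = -7/9 (v = 2 + (16/(-9) - 5/5) = 2 + (16*(-1/9) - 5*1/5) = 2 + (-16/9 - 1) = 2 - 25/9 = -7/9 ≈ -0.77778)
Z(o) = 4*o**2 (Z(o) = (2*o)*(2*o) = 4*o**2)
(z(-4)*Z(-6))*v = ((-4*(-1 - 4))*(4*(-6)**2))*(-7/9) = ((-4*(-5))*(4*36))*(-7/9) = (20*144)*(-7/9) = 2880*(-7/9) = -2240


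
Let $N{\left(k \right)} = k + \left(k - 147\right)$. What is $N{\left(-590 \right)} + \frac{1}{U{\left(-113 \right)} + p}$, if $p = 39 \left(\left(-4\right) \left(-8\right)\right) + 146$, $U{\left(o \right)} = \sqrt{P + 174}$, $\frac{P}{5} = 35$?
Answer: $- \frac{2578209655}{1942887} - \frac{\sqrt{349}}{1942887} \approx -1327.0$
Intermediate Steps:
$P = 175$ ($P = 5 \cdot 35 = 175$)
$N{\left(k \right)} = -147 + 2 k$ ($N{\left(k \right)} = k + \left(-147 + k\right) = -147 + 2 k$)
$U{\left(o \right)} = \sqrt{349}$ ($U{\left(o \right)} = \sqrt{175 + 174} = \sqrt{349}$)
$p = 1394$ ($p = 39 \cdot 32 + 146 = 1248 + 146 = 1394$)
$N{\left(-590 \right)} + \frac{1}{U{\left(-113 \right)} + p} = \left(-147 + 2 \left(-590\right)\right) + \frac{1}{\sqrt{349} + 1394} = \left(-147 - 1180\right) + \frac{1}{1394 + \sqrt{349}} = -1327 + \frac{1}{1394 + \sqrt{349}}$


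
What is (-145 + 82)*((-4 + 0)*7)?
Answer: 1764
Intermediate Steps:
(-145 + 82)*((-4 + 0)*7) = -(-252)*7 = -63*(-28) = 1764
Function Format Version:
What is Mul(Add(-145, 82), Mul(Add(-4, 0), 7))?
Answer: 1764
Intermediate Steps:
Mul(Add(-145, 82), Mul(Add(-4, 0), 7)) = Mul(-63, Mul(-4, 7)) = Mul(-63, -28) = 1764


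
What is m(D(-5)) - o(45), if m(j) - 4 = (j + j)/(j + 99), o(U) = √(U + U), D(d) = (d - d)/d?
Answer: 4 - 3*√10 ≈ -5.4868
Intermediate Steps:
D(d) = 0 (D(d) = 0/d = 0)
o(U) = √2*√U (o(U) = √(2*U) = √2*√U)
m(j) = 4 + 2*j/(99 + j) (m(j) = 4 + (j + j)/(j + 99) = 4 + (2*j)/(99 + j) = 4 + 2*j/(99 + j))
m(D(-5)) - o(45) = 6*(66 + 0)/(99 + 0) - √2*√45 = 6*66/99 - √2*3*√5 = 6*(1/99)*66 - 3*√10 = 4 - 3*√10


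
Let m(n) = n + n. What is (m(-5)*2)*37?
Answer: -740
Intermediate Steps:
m(n) = 2*n
(m(-5)*2)*37 = ((2*(-5))*2)*37 = -10*2*37 = -20*37 = -740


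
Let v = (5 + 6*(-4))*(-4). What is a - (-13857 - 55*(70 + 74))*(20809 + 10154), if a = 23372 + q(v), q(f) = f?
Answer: 674304699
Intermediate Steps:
v = 76 (v = (5 - 24)*(-4) = -19*(-4) = 76)
a = 23448 (a = 23372 + 76 = 23448)
a - (-13857 - 55*(70 + 74))*(20809 + 10154) = 23448 - (-13857 - 55*(70 + 74))*(20809 + 10154) = 23448 - (-13857 - 55*144)*30963 = 23448 - (-13857 - 7920)*30963 = 23448 - (-21777)*30963 = 23448 - 1*(-674281251) = 23448 + 674281251 = 674304699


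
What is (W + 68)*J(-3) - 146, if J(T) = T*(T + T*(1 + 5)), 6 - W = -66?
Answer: 8674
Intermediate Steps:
W = 72 (W = 6 - 1*(-66) = 6 + 66 = 72)
J(T) = 7*T² (J(T) = T*(T + T*6) = T*(T + 6*T) = T*(7*T) = 7*T²)
(W + 68)*J(-3) - 146 = (72 + 68)*(7*(-3)²) - 146 = 140*(7*9) - 146 = 140*63 - 146 = 8820 - 146 = 8674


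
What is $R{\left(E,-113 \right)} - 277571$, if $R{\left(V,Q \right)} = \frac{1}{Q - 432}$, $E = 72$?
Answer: $- \frac{151276196}{545} \approx -2.7757 \cdot 10^{5}$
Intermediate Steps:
$R{\left(V,Q \right)} = \frac{1}{-432 + Q}$
$R{\left(E,-113 \right)} - 277571 = \frac{1}{-432 - 113} - 277571 = \frac{1}{-545} - 277571 = - \frac{1}{545} - 277571 = - \frac{151276196}{545}$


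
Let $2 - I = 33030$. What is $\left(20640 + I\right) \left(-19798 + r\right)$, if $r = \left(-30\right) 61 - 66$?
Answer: $268745272$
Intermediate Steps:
$I = -33028$ ($I = 2 - 33030 = -33028$)
$r = -1896$ ($r = -1830 - 66 = -1896$)
$\left(20640 + I\right) \left(-19798 + r\right) = \left(20640 - 33028\right) \left(-19798 - 1896\right) = \left(-12388\right) \left(-21694\right) = 268745272$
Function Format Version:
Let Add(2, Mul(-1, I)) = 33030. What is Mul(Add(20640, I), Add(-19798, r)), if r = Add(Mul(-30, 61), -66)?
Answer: 268745272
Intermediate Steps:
I = -33028 (I = Add(2, Mul(-1, 33030)) = Add(2, -33030) = -33028)
r = -1896 (r = Add(-1830, -66) = -1896)
Mul(Add(20640, I), Add(-19798, r)) = Mul(Add(20640, -33028), Add(-19798, -1896)) = Mul(-12388, -21694) = 268745272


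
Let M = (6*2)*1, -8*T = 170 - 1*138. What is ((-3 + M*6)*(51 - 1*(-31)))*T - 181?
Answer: -22813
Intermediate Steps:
T = -4 (T = -(170 - 1*138)/8 = -(170 - 138)/8 = -⅛*32 = -4)
M = 12 (M = 12*1 = 12)
((-3 + M*6)*(51 - 1*(-31)))*T - 181 = ((-3 + 12*6)*(51 - 1*(-31)))*(-4) - 181 = ((-3 + 72)*(51 + 31))*(-4) - 181 = (69*82)*(-4) - 181 = 5658*(-4) - 181 = -22632 - 181 = -22813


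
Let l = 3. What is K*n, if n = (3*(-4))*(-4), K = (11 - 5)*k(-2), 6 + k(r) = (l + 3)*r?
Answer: -5184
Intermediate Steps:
k(r) = -6 + 6*r (k(r) = -6 + (3 + 3)*r = -6 + 6*r)
K = -108 (K = (11 - 5)*(-6 + 6*(-2)) = 6*(-6 - 12) = 6*(-18) = -108)
n = 48 (n = -12*(-4) = 48)
K*n = -108*48 = -5184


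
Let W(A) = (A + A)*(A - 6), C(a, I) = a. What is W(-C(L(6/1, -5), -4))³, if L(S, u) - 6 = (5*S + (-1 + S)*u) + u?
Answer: 2985984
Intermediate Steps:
L(S, u) = 6 + u + 5*S + u*(-1 + S) (L(S, u) = 6 + ((5*S + (-1 + S)*u) + u) = 6 + ((5*S + u*(-1 + S)) + u) = 6 + (u + 5*S + u*(-1 + S)) = 6 + u + 5*S + u*(-1 + S))
W(A) = 2*A*(-6 + A) (W(A) = (2*A)*(-6 + A) = 2*A*(-6 + A))
W(-C(L(6/1, -5), -4))³ = (2*(-(6 + 5*(6/1) + (6/1)*(-5)))*(-6 - (6 + 5*(6/1) + (6/1)*(-5))))³ = (2*(-(6 + 5*(6*1) + (6*1)*(-5)))*(-6 - (6 + 5*(6*1) + (6*1)*(-5))))³ = (2*(-(6 + 5*6 + 6*(-5)))*(-6 - (6 + 5*6 + 6*(-5))))³ = (2*(-(6 + 30 - 30))*(-6 - (6 + 30 - 30)))³ = (2*(-1*6)*(-6 - 1*6))³ = (2*(-6)*(-6 - 6))³ = (2*(-6)*(-12))³ = 144³ = 2985984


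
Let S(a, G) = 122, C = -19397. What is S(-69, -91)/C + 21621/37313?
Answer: 414830351/723760261 ≈ 0.57316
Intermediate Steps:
S(-69, -91)/C + 21621/37313 = 122/(-19397) + 21621/37313 = 122*(-1/19397) + 21621*(1/37313) = -122/19397 + 21621/37313 = 414830351/723760261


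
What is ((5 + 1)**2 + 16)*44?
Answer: 2288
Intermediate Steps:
((5 + 1)**2 + 16)*44 = (6**2 + 16)*44 = (36 + 16)*44 = 52*44 = 2288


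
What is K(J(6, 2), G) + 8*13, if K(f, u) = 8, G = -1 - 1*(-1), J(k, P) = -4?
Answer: 112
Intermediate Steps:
G = 0 (G = -1 + 1 = 0)
K(J(6, 2), G) + 8*13 = 8 + 8*13 = 8 + 104 = 112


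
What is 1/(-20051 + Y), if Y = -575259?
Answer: -1/595310 ≈ -1.6798e-6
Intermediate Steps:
1/(-20051 + Y) = 1/(-20051 - 575259) = 1/(-595310) = -1/595310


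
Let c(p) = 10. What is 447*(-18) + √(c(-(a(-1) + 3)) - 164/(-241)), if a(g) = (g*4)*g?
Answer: -8046 + 3*√68926/241 ≈ -8042.7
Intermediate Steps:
a(g) = 4*g² (a(g) = (4*g)*g = 4*g²)
447*(-18) + √(c(-(a(-1) + 3)) - 164/(-241)) = 447*(-18) + √(10 - 164/(-241)) = -8046 + √(10 - 164*(-1/241)) = -8046 + √(10 + 164/241) = -8046 + √(2574/241) = -8046 + 3*√68926/241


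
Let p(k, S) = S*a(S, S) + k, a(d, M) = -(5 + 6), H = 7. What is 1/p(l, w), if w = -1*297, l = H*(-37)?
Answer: 1/3008 ≈ 0.00033245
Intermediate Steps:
a(d, M) = -11 (a(d, M) = -1*11 = -11)
l = -259 (l = 7*(-37) = -259)
w = -297
p(k, S) = k - 11*S (p(k, S) = S*(-11) + k = -11*S + k = k - 11*S)
1/p(l, w) = 1/(-259 - 11*(-297)) = 1/(-259 + 3267) = 1/3008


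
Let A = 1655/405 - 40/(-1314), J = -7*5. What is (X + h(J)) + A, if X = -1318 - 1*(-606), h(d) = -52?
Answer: -4493189/5913 ≈ -759.88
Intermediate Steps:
J = -35
X = -712 (X = -1318 + 606 = -712)
A = 24343/5913 (A = 1655*(1/405) - 40*(-1/1314) = 331/81 + 20/657 = 24343/5913 ≈ 4.1169)
(X + h(J)) + A = (-712 - 52) + 24343/5913 = -764 + 24343/5913 = -4493189/5913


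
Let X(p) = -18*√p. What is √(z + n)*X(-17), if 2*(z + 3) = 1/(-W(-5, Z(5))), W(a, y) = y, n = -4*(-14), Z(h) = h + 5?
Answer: -9*I*√90015/5 ≈ -540.04*I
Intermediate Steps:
Z(h) = 5 + h
n = 56
z = -61/20 (z = -3 + 1/(2*((-(5 + 5)))) = -3 + 1/(2*((-1*10))) = -3 + (½)/(-10) = -3 + (½)*(-⅒) = -3 - 1/20 = -61/20 ≈ -3.0500)
√(z + n)*X(-17) = √(-61/20 + 56)*(-18*I*√17) = √(1059/20)*(-18*I*√17) = (√5295/10)*(-18*I*√17) = -9*I*√90015/5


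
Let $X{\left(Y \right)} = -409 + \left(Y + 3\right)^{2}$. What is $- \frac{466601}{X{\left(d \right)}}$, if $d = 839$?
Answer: $- \frac{466601}{708555} \approx -0.65852$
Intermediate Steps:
$X{\left(Y \right)} = -409 + \left(3 + Y\right)^{2}$
$- \frac{466601}{X{\left(d \right)}} = - \frac{466601}{-409 + \left(3 + 839\right)^{2}} = - \frac{466601}{-409 + 842^{2}} = - \frac{466601}{-409 + 708964} = - \frac{466601}{708555}$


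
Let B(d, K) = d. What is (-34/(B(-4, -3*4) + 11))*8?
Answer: -272/7 ≈ -38.857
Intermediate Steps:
(-34/(B(-4, -3*4) + 11))*8 = (-34/(-4 + 11))*8 = (-34/7)*8 = ((⅐)*(-34))*8 = -34/7*8 = -272/7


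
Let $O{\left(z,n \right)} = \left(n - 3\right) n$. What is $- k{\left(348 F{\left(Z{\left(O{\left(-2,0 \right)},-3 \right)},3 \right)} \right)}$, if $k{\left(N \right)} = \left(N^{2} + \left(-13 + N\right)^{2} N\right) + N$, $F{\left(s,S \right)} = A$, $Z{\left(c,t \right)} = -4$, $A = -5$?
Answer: $5344009800$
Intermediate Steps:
$O{\left(z,n \right)} = n \left(-3 + n\right)$ ($O{\left(z,n \right)} = \left(-3 + n\right) n = n \left(-3 + n\right)$)
$F{\left(s,S \right)} = -5$
$k{\left(N \right)} = N + N^{2} + N \left(-13 + N\right)^{2}$ ($k{\left(N \right)} = \left(N^{2} + N \left(-13 + N\right)^{2}\right) + N = N + N^{2} + N \left(-13 + N\right)^{2}$)
$- k{\left(348 F{\left(Z{\left(O{\left(-2,0 \right)},-3 \right)},3 \right)} \right)} = - 348 \left(-5\right) \left(1 + 348 \left(-5\right) + \left(-13 + 348 \left(-5\right)\right)^{2}\right) = - \left(-1740\right) \left(1 - 1740 + \left(-13 - 1740\right)^{2}\right) = - \left(-1740\right) \left(1 - 1740 + \left(-1753\right)^{2}\right) = - \left(-1740\right) \left(1 - 1740 + 3073009\right) = - \left(-1740\right) 3071270 = \left(-1\right) \left(-5344009800\right) = 5344009800$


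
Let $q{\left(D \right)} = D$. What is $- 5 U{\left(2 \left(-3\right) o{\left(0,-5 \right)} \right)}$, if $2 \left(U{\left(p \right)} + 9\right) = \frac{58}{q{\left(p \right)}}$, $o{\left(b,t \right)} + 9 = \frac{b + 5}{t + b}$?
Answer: $\frac{511}{12} \approx 42.583$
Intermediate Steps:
$o{\left(b,t \right)} = -9 + \frac{5 + b}{b + t}$ ($o{\left(b,t \right)} = -9 + \frac{b + 5}{t + b} = -9 + \frac{5 + b}{b + t}$)
$U{\left(p \right)} = -9 + \frac{29}{p}$ ($U{\left(p \right)} = -9 + \frac{58 \frac{1}{p}}{2} = -9 + \frac{29}{p}$)
$- 5 U{\left(2 \left(-3\right) o{\left(0,-5 \right)} \right)} = - 5 \left(-9 + \frac{29}{2 \left(-3\right) \frac{5 - -45 - 0}{0 - 5}}\right) = - 5 \left(-9 + \frac{29}{\left(-6\right) \frac{5 + 45 + 0}{-5}}\right) = - 5 \left(-9 + \frac{29}{\left(-6\right) \left(\left(- \frac{1}{5}\right) 50\right)}\right) = - 5 \left(-9 + \frac{29}{\left(-6\right) \left(-10\right)}\right) = - 5 \left(-9 + \frac{29}{60}\right) = \left(-5\right) \left(- \frac{511}{60}\right) = \frac{511}{12}$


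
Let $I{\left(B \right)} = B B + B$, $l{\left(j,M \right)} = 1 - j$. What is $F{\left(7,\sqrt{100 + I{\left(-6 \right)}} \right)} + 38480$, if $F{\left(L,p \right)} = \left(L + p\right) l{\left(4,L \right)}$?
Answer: $38459 - 3 \sqrt{130} \approx 38425.0$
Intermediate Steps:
$I{\left(B \right)} = B + B^{2}$ ($I{\left(B \right)} = B^{2} + B = B + B^{2}$)
$F{\left(L,p \right)} = - 3 L - 3 p$ ($F{\left(L,p \right)} = \left(L + p\right) \left(1 - 4\right) = \left(L + p\right) \left(-3\right) = - 3 L - 3 p$)
$F{\left(7,\sqrt{100 + I{\left(-6 \right)}} \right)} + 38480 = \left(\left(-3\right) 7 - 3 \sqrt{100 - 6 \left(1 - 6\right)}\right) + 38480 = \left(-21 - 3 \sqrt{100 - -30}\right) + 38480 = \left(-21 - 3 \sqrt{100 + 30}\right) + 38480 = \left(-21 - 3 \sqrt{130}\right) + 38480 = 38459 - 3 \sqrt{130}$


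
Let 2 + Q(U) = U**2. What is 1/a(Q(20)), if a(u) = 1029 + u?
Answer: 1/1427 ≈ 0.00070077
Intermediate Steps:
Q(U) = -2 + U**2
1/a(Q(20)) = 1/(1029 + (-2 + 20**2)) = 1/(1029 + (-2 + 400)) = 1/(1029 + 398) = 1/1427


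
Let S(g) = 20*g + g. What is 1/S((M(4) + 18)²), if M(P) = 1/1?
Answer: 1/7581 ≈ 0.00013191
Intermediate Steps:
M(P) = 1 (M(P) = 1*1 = 1)
S(g) = 21*g
1/S((M(4) + 18)²) = 1/(21*(1 + 18)²) = 1/(21*19²) = 1/(21*361) = 1/7581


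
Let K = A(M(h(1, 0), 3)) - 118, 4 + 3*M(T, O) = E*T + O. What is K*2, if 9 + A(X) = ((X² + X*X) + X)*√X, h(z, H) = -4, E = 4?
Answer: -254 + 1054*I*√51/27 ≈ -254.0 + 278.78*I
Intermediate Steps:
M(T, O) = -4/3 + O/3 + 4*T/3 (M(T, O) = -4/3 + (4*T + O)/3 = -4/3 + (O + 4*T)/3 = -4/3 + (O/3 + 4*T/3) = -4/3 + O/3 + 4*T/3)
A(X) = -9 + √X*(X + 2*X²) (A(X) = -9 + ((X² + X*X) + X)*√X = -9 + ((X² + X²) + X)*√X = -9 + (2*X² + X)*√X = -9 + (X + 2*X²)*√X = -9 + √X*(X + 2*X²))
K = -127 + 527*I*√51/27 (K = (-9 + (-4/3 + (⅓)*3 + (4/3)*(-4))^(3/2) + 2*(-4/3 + (⅓)*3 + (4/3)*(-4))^(5/2)) - 118 = (-9 + (-4/3 + 1 - 16/3)^(3/2) + 2*(-4/3 + 1 - 16/3)^(5/2)) - 118 = (-9 + (-17/3)^(3/2) + 2*(-17/3)^(5/2)) - 118 = (-9 - 17*I*√51/9 + 2*(289*I*√51/27)) - 118 = (-9 - 17*I*√51/9 + 578*I*√51/27) - 118 = (-9 + 527*I*√51/27) - 118 = -127 + 527*I*√51/27 ≈ -127.0 + 139.39*I)
K*2 = (-127 + 527*I*√51/27)*2 = -254 + 1054*I*√51/27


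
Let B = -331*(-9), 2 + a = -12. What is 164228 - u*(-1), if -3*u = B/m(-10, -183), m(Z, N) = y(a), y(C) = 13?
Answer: 2133971/13 ≈ 1.6415e+5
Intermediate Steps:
a = -14 (a = -2 - 12 = -14)
m(Z, N) = 13
B = 2979
u = -993/13 ≈ -76.385
164228 - u*(-1) = 164228 - (-993)*(-1)/13 = 164228 - 1*993/13 = 164228 - 993/13 = 2133971/13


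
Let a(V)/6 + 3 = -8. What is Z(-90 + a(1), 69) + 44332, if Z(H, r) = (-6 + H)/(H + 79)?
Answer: 3413726/77 ≈ 44334.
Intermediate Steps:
a(V) = -66 (a(V) = -18 + 6*(-8) = -18 - 48 = -66)
Z(H, r) = (-6 + H)/(79 + H)
Z(-90 + a(1), 69) + 44332 = (-6 + (-90 - 66))/(79 + (-90 - 66)) + 44332 = (-6 - 156)/(79 - 156) + 44332 = -162/(-77) + 44332 = -1/77*(-162) + 44332 = 162/77 + 44332 = 3413726/77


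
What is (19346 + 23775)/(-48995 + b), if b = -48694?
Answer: -43121/97689 ≈ -0.44141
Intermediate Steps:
(19346 + 23775)/(-48995 + b) = (19346 + 23775)/(-48995 - 48694) = 43121/(-97689) = 43121*(-1/97689) = -43121/97689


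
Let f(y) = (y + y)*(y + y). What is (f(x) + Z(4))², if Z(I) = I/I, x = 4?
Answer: 4225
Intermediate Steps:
Z(I) = 1
f(y) = 4*y² (f(y) = (2*y)*(2*y) = 4*y²)
(f(x) + Z(4))² = (4*4² + 1)² = (4*16 + 1)² = (64 + 1)² = 65² = 4225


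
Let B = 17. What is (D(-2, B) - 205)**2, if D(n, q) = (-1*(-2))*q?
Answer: 29241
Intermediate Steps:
D(n, q) = 2*q
(D(-2, B) - 205)**2 = (2*17 - 205)**2 = (34 - 205)**2 = (-171)**2 = 29241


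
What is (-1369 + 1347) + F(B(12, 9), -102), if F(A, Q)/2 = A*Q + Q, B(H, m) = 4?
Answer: -1042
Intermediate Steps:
F(A, Q) = 2*Q + 2*A*Q (F(A, Q) = 2*(A*Q + Q) = 2*(Q + A*Q) = 2*Q + 2*A*Q)
(-1369 + 1347) + F(B(12, 9), -102) = (-1369 + 1347) + 2*(-102)*(1 + 4) = -22 + 2*(-102)*5 = -22 - 1020 = -1042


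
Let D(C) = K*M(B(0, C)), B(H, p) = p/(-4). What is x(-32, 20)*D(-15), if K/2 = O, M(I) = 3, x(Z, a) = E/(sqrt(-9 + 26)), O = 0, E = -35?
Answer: 0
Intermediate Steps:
B(H, p) = -p/4 (B(H, p) = p*(-1/4) = -p/4)
x(Z, a) = -35*sqrt(17)/17 (x(Z, a) = -35/sqrt(-9 + 26) = -35*sqrt(17)/17)
K = 0 (K = 2*0 = 0)
D(C) = 0 (D(C) = 0*3 = 0)
x(-32, 20)*D(-15) = -35*sqrt(17)/17*0 = 0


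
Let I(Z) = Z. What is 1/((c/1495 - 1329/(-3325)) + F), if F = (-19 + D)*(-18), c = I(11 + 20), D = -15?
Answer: 994175/608853086 ≈ 0.0016329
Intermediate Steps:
c = 31 (c = 11 + 20 = 31)
F = 612 (F = (-19 - 15)*(-18) = -34*(-18) = 612)
1/((c/1495 - 1329/(-3325)) + F) = 1/((31/1495 - 1329/(-3325)) + 612) = 1/((31*(1/1495) - 1329*(-1/3325)) + 612) = 1/((31/1495 + 1329/3325) + 612) = 1/(417986/994175 + 612) = 1/(608853086/994175) = 994175/608853086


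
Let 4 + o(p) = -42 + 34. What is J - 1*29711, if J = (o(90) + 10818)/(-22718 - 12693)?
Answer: -1052107027/35411 ≈ -29711.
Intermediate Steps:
o(p) = -12 (o(p) = -4 + (-42 + 34) = -4 - 8 = -12)
J = -10806/35411 (J = (-12 + 10818)/(-22718 - 12693) = 10806/(-35411) = 10806*(-1/35411) = -10806/35411 ≈ -0.30516)
J - 1*29711 = -10806/35411 - 1*29711 = -10806/35411 - 29711 = -1052107027/35411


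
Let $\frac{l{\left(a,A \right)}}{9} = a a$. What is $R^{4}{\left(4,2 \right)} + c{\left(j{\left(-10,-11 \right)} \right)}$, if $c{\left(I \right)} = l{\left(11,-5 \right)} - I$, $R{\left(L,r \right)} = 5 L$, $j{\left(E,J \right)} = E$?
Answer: $161099$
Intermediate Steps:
$l{\left(a,A \right)} = 9 a^{2}$ ($l{\left(a,A \right)} = 9 a a = 9 a^{2}$)
$c{\left(I \right)} = 1089 - I$ ($c{\left(I \right)} = 9 \cdot 11^{2} - I = 9 \cdot 121 - I = 1089 - I$)
$R^{4}{\left(4,2 \right)} + c{\left(j{\left(-10,-11 \right)} \right)} = \left(5 \cdot 4\right)^{4} + \left(1089 - -10\right) = 20^{4} + \left(1089 + 10\right) = 160000 + 1099 = 161099$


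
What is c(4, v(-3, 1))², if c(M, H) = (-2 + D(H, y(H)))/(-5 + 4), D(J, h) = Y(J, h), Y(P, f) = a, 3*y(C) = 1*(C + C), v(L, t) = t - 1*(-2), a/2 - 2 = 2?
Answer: 36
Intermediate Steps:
a = 8 (a = 4 + 2*2 = 4 + 4 = 8)
v(L, t) = 2 + t (v(L, t) = t + 2 = 2 + t)
y(C) = 2*C/3 (y(C) = (1*(C + C))/3 = (1*(2*C))/3 = (2*C)/3 = 2*C/3)
Y(P, f) = 8
D(J, h) = 8
c(M, H) = -6 (c(M, H) = (-2 + 8)/(-5 + 4) = 6/(-1) = 6*(-1) = -6)
c(4, v(-3, 1))² = (-6)² = 36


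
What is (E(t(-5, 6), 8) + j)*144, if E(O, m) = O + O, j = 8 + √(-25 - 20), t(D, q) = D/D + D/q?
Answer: 1200 + 432*I*√5 ≈ 1200.0 + 965.98*I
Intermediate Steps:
t(D, q) = 1 + D/q
j = 8 + 3*I*√5 (j = 8 + √(-45) = 8 + 3*I*√5 ≈ 8.0 + 6.7082*I)
E(O, m) = 2*O
(E(t(-5, 6), 8) + j)*144 = (2*((-5 + 6)/6) + (8 + 3*I*√5))*144 = (2*((⅙)*1) + (8 + 3*I*√5))*144 = (2*(⅙) + (8 + 3*I*√5))*144 = (⅓ + (8 + 3*I*√5))*144 = (25/3 + 3*I*√5)*144 = 1200 + 432*I*√5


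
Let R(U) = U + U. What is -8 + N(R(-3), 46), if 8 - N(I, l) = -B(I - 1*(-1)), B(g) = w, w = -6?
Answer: -6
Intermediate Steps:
B(g) = -6
R(U) = 2*U
N(I, l) = 2 (N(I, l) = 8 - (-1)*(-6) = 8 - 1*6 = 8 - 6 = 2)
-8 + N(R(-3), 46) = -8 + 2 = -6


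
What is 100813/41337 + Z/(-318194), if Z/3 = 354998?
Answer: -5972782628/6576592689 ≈ -0.90819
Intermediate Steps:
Z = 1064994 (Z = 3*354998 = 1064994)
100813/41337 + Z/(-318194) = 100813/41337 + 1064994/(-318194) = 100813*(1/41337) + 1064994*(-1/318194) = 100813/41337 - 532497/159097 = -5972782628/6576592689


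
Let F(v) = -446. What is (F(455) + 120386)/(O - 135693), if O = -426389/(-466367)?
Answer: -27968028990/31641155471 ≈ -0.88391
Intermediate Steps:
O = 426389/466367 (O = -426389*(-1/466367) = 426389/466367 ≈ 0.91428)
(F(455) + 120386)/(O - 135693) = (-446 + 120386)/(426389/466367 - 135693) = 119940/(-63282310942/466367) = 119940*(-466367/63282310942) = -27968028990/31641155471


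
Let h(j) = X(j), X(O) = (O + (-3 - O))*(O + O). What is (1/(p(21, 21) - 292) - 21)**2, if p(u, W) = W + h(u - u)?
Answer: 32398864/73441 ≈ 441.15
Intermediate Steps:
X(O) = -6*O
h(j) = -6*j
p(u, W) = W (p(u, W) = W - 6*(u - u) = W - 6*0 = W + 0 = W)
(1/(p(21, 21) - 292) - 21)**2 = (1/(21 - 292) - 21)**2 = (1/(-271) - 21)**2 = (-1/271 - 21)**2 = (-5692/271)**2 = 32398864/73441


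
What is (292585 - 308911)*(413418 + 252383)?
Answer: -10869867126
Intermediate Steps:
(292585 - 308911)*(413418 + 252383) = -16326*665801 = -10869867126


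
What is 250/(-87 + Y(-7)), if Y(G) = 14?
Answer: -250/73 ≈ -3.4247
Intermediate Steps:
250/(-87 + Y(-7)) = 250/(-87 + 14) = 250/(-73) = -1/73*250 = -250/73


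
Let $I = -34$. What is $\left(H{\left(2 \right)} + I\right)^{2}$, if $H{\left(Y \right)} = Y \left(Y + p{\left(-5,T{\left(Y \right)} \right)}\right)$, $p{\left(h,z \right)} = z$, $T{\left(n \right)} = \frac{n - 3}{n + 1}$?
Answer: $\frac{8464}{9} \approx 940.44$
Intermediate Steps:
$T{\left(n \right)} = \frac{-3 + n}{1 + n}$
$H{\left(Y \right)} = Y \left(Y + \frac{-3 + Y}{1 + Y}\right)$
$\left(H{\left(2 \right)} + I\right)^{2} = \left(\frac{2 \left(-3 + 2 + 2 \left(1 + 2\right)\right)}{1 + 2} - 34\right)^{2} = \left(\frac{2 \left(-3 + 2 + 2 \cdot 3\right)}{3} - 34\right)^{2} = \left(2 \cdot \frac{1}{3} \left(-3 + 2 + 6\right) - 34\right)^{2} = \left(2 \cdot \frac{1}{3} \cdot 5 - 34\right)^{2} = \left(\frac{10}{3} - 34\right)^{2} = \left(- \frac{92}{3}\right)^{2} = \frac{8464}{9}$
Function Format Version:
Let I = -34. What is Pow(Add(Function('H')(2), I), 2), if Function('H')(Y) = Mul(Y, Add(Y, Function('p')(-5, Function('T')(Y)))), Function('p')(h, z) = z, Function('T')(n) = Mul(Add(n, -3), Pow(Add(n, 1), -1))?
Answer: Rational(8464, 9) ≈ 940.44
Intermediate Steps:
Function('T')(n) = Mul(Pow(Add(1, n), -1), Add(-3, n)) (Function('T')(n) = Mul(Add(-3, n), Pow(Add(1, n), -1)) = Mul(Pow(Add(1, n), -1), Add(-3, n)))
Function('H')(Y) = Mul(Y, Add(Y, Mul(Pow(Add(1, Y), -1), Add(-3, Y))))
Pow(Add(Function('H')(2), I), 2) = Pow(Add(Mul(2, Pow(Add(1, 2), -1), Add(-3, 2, Mul(2, Add(1, 2)))), -34), 2) = Pow(Add(Mul(2, Pow(3, -1), Add(-3, 2, Mul(2, 3))), -34), 2) = Pow(Add(Mul(2, Rational(1, 3), Add(-3, 2, 6)), -34), 2) = Pow(Add(Mul(2, Rational(1, 3), 5), -34), 2) = Pow(Add(Rational(10, 3), -34), 2) = Pow(Rational(-92, 3), 2) = Rational(8464, 9)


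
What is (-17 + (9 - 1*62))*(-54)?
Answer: 3780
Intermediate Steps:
(-17 + (9 - 1*62))*(-54) = (-17 + (9 - 62))*(-54) = (-17 - 53)*(-54) = -70*(-54) = 3780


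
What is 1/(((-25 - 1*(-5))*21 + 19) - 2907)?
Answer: -1/3308 ≈ -0.00030230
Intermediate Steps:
1/(((-25 - 1*(-5))*21 + 19) - 2907) = 1/(((-25 + 5)*21 + 19) - 2907) = 1/((-20*21 + 19) - 2907) = 1/((-420 + 19) - 2907) = 1/(-401 - 2907) = 1/(-3308) = -1/3308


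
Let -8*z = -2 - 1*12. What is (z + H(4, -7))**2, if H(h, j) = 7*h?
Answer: 14161/16 ≈ 885.06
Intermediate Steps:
z = 7/4 (z = -(-2 - 1*12)/8 = -(-2 - 12)/8 = -1/8*(-14) = 7/4 ≈ 1.7500)
(z + H(4, -7))**2 = (7/4 + 7*4)**2 = (7/4 + 28)**2 = (119/4)**2 = 14161/16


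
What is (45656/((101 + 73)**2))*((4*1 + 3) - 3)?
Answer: 45656/7569 ≈ 6.0320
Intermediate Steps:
(45656/((101 + 73)**2))*((4*1 + 3) - 3) = (45656/(174**2))*((4 + 3) - 3) = (45656/30276)*(7 - 3) = (45656*(1/30276))*4 = (11414/7569)*4 = 45656/7569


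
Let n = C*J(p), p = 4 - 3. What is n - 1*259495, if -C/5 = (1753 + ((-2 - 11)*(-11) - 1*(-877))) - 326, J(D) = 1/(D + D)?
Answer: -531225/2 ≈ -2.6561e+5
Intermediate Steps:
p = 1
J(D) = 1/(2*D)
C = -12235 (C = -5*((1753 + ((-2 - 11)*(-11) - 1*(-877))) - 326) = -5*((1753 + (-13*(-11) + 877)) - 326) = -5*((1753 + (143 + 877)) - 326) = -5*((1753 + 1020) - 326) = -5*(2773 - 326) = -5*2447 = -12235)
n = -12235/2 (n = -12235/(2*1) = -12235/2 ≈ -6117.5)
n - 1*259495 = -12235/2 - 1*259495 = -12235/2 - 259495 = -531225/2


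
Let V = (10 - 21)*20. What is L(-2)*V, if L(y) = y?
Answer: 440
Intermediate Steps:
V = -220 (V = -11*20 = -220)
L(-2)*V = -2*(-220) = 440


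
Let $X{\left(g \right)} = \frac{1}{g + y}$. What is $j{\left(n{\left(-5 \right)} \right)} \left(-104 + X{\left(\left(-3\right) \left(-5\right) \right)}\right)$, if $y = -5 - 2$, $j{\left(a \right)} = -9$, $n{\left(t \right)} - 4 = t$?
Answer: $\frac{7479}{8} \approx 934.88$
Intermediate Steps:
$n{\left(t \right)} = 4 + t$
$y = -7$
$X{\left(g \right)} = \frac{1}{-7 + g}$ ($X{\left(g \right)} = \frac{1}{g - 7} = \frac{1}{-7 + g}$)
$j{\left(n{\left(-5 \right)} \right)} \left(-104 + X{\left(\left(-3\right) \left(-5\right) \right)}\right) = - 9 \left(-104 + \frac{1}{-7 - -15}\right) = - 9 \left(-104 + \frac{1}{-7 + 15}\right) = - 9 \left(-104 + \frac{1}{8}\right) = \left(-9\right) \left(- \frac{831}{8}\right) = \frac{7479}{8}$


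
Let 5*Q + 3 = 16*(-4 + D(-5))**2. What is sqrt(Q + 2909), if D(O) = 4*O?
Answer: sqrt(118790)/5 ≈ 68.932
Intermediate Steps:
Q = 9213/5 (Q = -3/5 + (16*(-4 + 4*(-5))**2)/5 = -3/5 + (16*(-4 - 20)**2)/5 = -3/5 + (16*(-24)**2)/5 = -3/5 + (16*576)/5 = -3/5 + (1/5)*9216 = -3/5 + 9216/5 = 9213/5 ≈ 1842.6)
sqrt(Q + 2909) = sqrt(9213/5 + 2909) = sqrt(23758/5) = sqrt(118790)/5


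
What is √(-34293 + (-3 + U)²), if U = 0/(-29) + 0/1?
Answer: 2*I*√8571 ≈ 185.16*I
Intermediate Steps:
U = 0 (U = 0*(-1/29) + 0*1 = 0 + 0 = 0)
√(-34293 + (-3 + U)²) = √(-34293 + (-3 + 0)²) = √(-34293 + (-3)²) = √(-34293 + 9) = √(-34284) = 2*I*√8571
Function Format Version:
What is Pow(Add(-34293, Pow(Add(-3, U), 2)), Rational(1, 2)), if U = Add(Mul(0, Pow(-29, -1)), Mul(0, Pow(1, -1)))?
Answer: Mul(2, I, Pow(8571, Rational(1, 2))) ≈ Mul(185.16, I)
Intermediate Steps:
U = 0 (U = Add(Mul(0, Rational(-1, 29)), Mul(0, 1)) = Add(0, 0) = 0)
Pow(Add(-34293, Pow(Add(-3, U), 2)), Rational(1, 2)) = Pow(Add(-34293, Pow(Add(-3, 0), 2)), Rational(1, 2)) = Pow(Add(-34293, Pow(-3, 2)), Rational(1, 2)) = Pow(Add(-34293, 9), Rational(1, 2)) = Pow(-34284, Rational(1, 2)) = Mul(2, I, Pow(8571, Rational(1, 2)))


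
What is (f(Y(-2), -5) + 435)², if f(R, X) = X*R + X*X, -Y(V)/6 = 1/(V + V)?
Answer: 819025/4 ≈ 2.0476e+5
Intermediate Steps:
Y(V) = -3/V (Y(V) = -6/(V + V) = -6*1/(2*V) = -3/V)
f(R, X) = X² + R*X (f(R, X) = R*X + X² = X² + R*X)
(f(Y(-2), -5) + 435)² = (-5*(-3/(-2) - 5) + 435)² = (-5*(-3*(-½) - 5) + 435)² = (-5*(3/2 - 5) + 435)² = (-5*(-7/2) + 435)² = (35/2 + 435)² = (905/2)² = 819025/4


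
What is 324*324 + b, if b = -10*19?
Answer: 104786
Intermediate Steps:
b = -190
324*324 + b = 324*324 - 190 = 104976 - 190 = 104786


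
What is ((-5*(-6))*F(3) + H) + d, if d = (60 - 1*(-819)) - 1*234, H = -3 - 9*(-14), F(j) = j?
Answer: 858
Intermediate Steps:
H = 123 (H = -3 + 126 = 123)
d = 645 (d = (60 + 819) - 234 = 879 - 234 = 645)
((-5*(-6))*F(3) + H) + d = (-5*(-6)*3 + 123) + 645 = (30*3 + 123) + 645 = (90 + 123) + 645 = 213 + 645 = 858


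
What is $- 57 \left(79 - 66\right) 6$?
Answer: $-4446$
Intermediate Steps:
$- 57 \left(79 - 66\right) 6 = - 57 \cdot 13 \cdot 6 = \left(-57\right) 78 = -4446$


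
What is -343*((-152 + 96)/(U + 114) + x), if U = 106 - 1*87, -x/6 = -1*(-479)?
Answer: 18732602/19 ≈ 9.8593e+5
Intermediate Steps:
x = -2874 (x = -(-6)*(-479) = -6*479 = -2874)
U = 19 (U = 106 - 87 = 19)
-343*((-152 + 96)/(U + 114) + x) = -343*((-152 + 96)/(19 + 114) - 2874) = -343*(-56/133 - 2874) = -343*(-56*1/133 - 2874) = -343*(-8/19 - 2874) = -343*(-54614/19) = 18732602/19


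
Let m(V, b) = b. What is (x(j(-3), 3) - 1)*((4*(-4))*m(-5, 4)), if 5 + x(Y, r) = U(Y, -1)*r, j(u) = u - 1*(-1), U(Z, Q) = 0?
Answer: 384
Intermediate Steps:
j(u) = 1 + u (j(u) = u + 1 = 1 + u)
x(Y, r) = -5 (x(Y, r) = -5 + 0*r = -5 + 0 = -5)
(x(j(-3), 3) - 1)*((4*(-4))*m(-5, 4)) = (-5 - 1)*((4*(-4))*4) = -(-96)*4 = -6*(-64) = 384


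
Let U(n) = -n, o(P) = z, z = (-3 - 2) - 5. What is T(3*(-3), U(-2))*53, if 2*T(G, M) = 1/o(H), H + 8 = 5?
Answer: -53/20 ≈ -2.6500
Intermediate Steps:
H = -3 (H = -8 + 5 = -3)
z = -10 (z = -5 - 5 = -10)
o(P) = -10
T(G, M) = -1/20 (T(G, M) = (1/2)/(-10) = (1/2)*(-1/10) = -1/20)
T(3*(-3), U(-2))*53 = -1/20*53 = -53/20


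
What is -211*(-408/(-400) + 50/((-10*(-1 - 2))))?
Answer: -85033/150 ≈ -566.89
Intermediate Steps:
-211*(-408/(-400) + 50/((-10*(-1 - 2)))) = -211*(-408*(-1/400) + 50/((-10*(-3)))) = -211*(51/50 + 50/30) = -211*(51/50 + 50*(1/30)) = -211*(51/50 + 5/3) = -211*403/150 = -85033/150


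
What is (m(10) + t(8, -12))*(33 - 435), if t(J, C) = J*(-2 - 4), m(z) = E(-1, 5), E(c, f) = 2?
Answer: 18492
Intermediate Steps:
m(z) = 2
t(J, C) = -6*J (t(J, C) = J*(-6) = -6*J)
(m(10) + t(8, -12))*(33 - 435) = (2 - 6*8)*(33 - 435) = (2 - 48)*(-402) = -46*(-402) = 18492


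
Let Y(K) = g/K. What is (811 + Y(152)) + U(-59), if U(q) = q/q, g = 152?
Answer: 813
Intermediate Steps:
U(q) = 1
Y(K) = 152/K
(811 + Y(152)) + U(-59) = (811 + 152/152) + 1 = (811 + 152*(1/152)) + 1 = (811 + 1) + 1 = 812 + 1 = 813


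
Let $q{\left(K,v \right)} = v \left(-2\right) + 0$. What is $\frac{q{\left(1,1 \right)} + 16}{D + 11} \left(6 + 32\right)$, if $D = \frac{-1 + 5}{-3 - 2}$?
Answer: $\frac{2660}{51} \approx 52.157$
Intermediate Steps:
$D = - \frac{4}{5}$ ($D = \frac{4}{-5} = 4 \left(- \frac{1}{5}\right) = - \frac{4}{5} \approx -0.8$)
$q{\left(K,v \right)} = - 2 v$ ($q{\left(K,v \right)} = - 2 v + 0 = - 2 v$)
$\frac{q{\left(1,1 \right)} + 16}{D + 11} \left(6 + 32\right) = \frac{\left(-2\right) 1 + 16}{- \frac{4}{5} + 11} \left(6 + 32\right) = \frac{-2 + 16}{\frac{51}{5}} \cdot 38 = 14 \cdot \frac{5}{51} \cdot 38 = \frac{70}{51} \cdot 38 = \frac{2660}{51}$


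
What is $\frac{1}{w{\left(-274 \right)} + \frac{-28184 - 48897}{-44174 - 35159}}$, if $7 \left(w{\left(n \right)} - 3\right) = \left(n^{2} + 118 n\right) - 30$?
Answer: $\frac{79333}{484405046} \approx 0.00016377$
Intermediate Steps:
$w{\left(n \right)} = - \frac{9}{7} + \frac{n^{2}}{7} + \frac{118 n}{7}$ ($w{\left(n \right)} = 3 + \frac{\left(n^{2} + 118 n\right) - 30}{7} = 3 + \frac{-30 + n^{2} + 118 n}{7} = 3 + \left(- \frac{30}{7} + \frac{n^{2}}{7} + \frac{118 n}{7}\right) = - \frac{9}{7} + \frac{n^{2}}{7} + \frac{118 n}{7}$)
$\frac{1}{w{\left(-274 \right)} + \frac{-28184 - 48897}{-44174 - 35159}} = \frac{1}{\left(- \frac{9}{7} + \frac{\left(-274\right)^{2}}{7} + \frac{118}{7} \left(-274\right)\right) + \frac{-28184 - 48897}{-44174 - 35159}} = \frac{1}{\left(- \frac{9}{7} + \frac{1}{7} \cdot 75076 - \frac{32332}{7}\right) - \frac{77081}{-79333}} = \frac{1}{\left(- \frac{9}{7} + \frac{75076}{7} - \frac{32332}{7}\right) - - \frac{77081}{79333}} = \frac{1}{6105 + \frac{77081}{79333}} = \frac{1}{\frac{484405046}{79333}} = \frac{79333}{484405046}$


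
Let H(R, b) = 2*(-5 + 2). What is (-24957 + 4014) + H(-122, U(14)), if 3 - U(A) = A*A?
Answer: -20949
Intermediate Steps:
U(A) = 3 - A² (U(A) = 3 - A*A = 3 - A²)
H(R, b) = -6 (H(R, b) = 2*(-3) = -6)
(-24957 + 4014) + H(-122, U(14)) = (-24957 + 4014) - 6 = -20943 - 6 = -20949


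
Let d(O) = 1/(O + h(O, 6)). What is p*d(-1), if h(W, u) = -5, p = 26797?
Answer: -26797/6 ≈ -4466.2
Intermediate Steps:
d(O) = 1/(-5 + O) (d(O) = 1/(O - 5) = 1/(-5 + O))
p*d(-1) = 26797/(-5 - 1) = 26797/(-6) = 26797*(-1/6) = -26797/6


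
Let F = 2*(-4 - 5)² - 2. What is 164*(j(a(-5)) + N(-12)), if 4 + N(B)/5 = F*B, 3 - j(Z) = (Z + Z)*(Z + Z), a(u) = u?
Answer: -1593588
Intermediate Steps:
F = 160 (F = 2*(-9)² - 2 = 2*81 - 2 = 162 - 2 = 160)
j(Z) = 3 - 4*Z² (j(Z) = 3 - (Z + Z)*(Z + Z) = 3 - 2*Z*2*Z = 3 - 4*Z²)
N(B) = -20 + 800*B (N(B) = -20 + 5*(160*B) = -20 + 800*B)
164*(j(a(-5)) + N(-12)) = 164*((3 - 4*(-5)²) + (-20 + 800*(-12))) = 164*((3 - 4*25) + (-20 - 9600)) = 164*((3 - 100) - 9620) = 164*(-97 - 9620) = 164*(-9717) = -1593588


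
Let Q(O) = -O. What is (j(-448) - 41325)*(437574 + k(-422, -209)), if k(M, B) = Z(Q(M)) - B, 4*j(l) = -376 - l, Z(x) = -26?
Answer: -18082428399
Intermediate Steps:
j(l) = -94 - l/4 (j(l) = (-376 - l)/4 = -94 - l/4)
k(M, B) = -26 - B
(j(-448) - 41325)*(437574 + k(-422, -209)) = ((-94 - 1/4*(-448)) - 41325)*(437574 + (-26 - 1*(-209))) = ((-94 + 112) - 41325)*(437574 + (-26 + 209)) = (18 - 41325)*(437574 + 183) = -41307*437757 = -18082428399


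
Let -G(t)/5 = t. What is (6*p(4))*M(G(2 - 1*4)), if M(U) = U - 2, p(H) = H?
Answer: 192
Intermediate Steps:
G(t) = -5*t
M(U) = -2 + U
(6*p(4))*M(G(2 - 1*4)) = (6*4)*(-2 - 5*(2 - 1*4)) = 24*(-2 - 5*(2 - 4)) = 24*(-2 - 5*(-2)) = 24*(-2 + 10) = 24*8 = 192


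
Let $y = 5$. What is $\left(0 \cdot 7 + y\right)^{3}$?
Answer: $125$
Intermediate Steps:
$\left(0 \cdot 7 + y\right)^{3} = \left(0 \cdot 7 + 5\right)^{3} = \left(0 + 5\right)^{3} = 5^{3} = 125$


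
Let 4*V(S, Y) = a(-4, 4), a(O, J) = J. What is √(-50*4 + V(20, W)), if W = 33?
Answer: I*√199 ≈ 14.107*I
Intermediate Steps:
V(S, Y) = 1 (V(S, Y) = (¼)*4 = 1)
√(-50*4 + V(20, W)) = √(-50*4 + 1) = √(-200 + 1) = √(-199) = I*√199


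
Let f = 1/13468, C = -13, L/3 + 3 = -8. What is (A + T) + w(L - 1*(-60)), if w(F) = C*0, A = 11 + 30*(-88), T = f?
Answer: -35407371/13468 ≈ -2629.0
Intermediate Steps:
L = -33 (L = -9 + 3*(-8) = -9 - 24 = -33)
f = 1/13468 ≈ 7.4250e-5
T = 1/13468 ≈ 7.4250e-5
A = -2629 (A = 11 - 2640 = -2629)
w(F) = 0 (w(F) = -13*0 = 0)
(A + T) + w(L - 1*(-60)) = (-2629 + 1/13468) + 0 = -35407371/13468 + 0 = -35407371/13468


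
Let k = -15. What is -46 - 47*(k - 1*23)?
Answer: 1740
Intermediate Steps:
-46 - 47*(k - 1*23) = -46 - 47*(-15 - 1*23) = -46 - 47*(-15 - 23) = -46 - 47*(-38) = -46 + 1786 = 1740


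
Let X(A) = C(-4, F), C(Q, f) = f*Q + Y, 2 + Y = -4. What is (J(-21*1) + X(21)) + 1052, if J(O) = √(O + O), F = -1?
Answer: 1050 + I*√42 ≈ 1050.0 + 6.4807*I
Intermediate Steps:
Y = -6 (Y = -2 - 4 = -6)
C(Q, f) = -6 + Q*f (C(Q, f) = f*Q - 6 = Q*f - 6 = -6 + Q*f)
X(A) = -2 (X(A) = -6 - 4*(-1) = -6 + 4 = -2)
J(O) = √2*√O (J(O) = √(2*O) = √2*√O)
(J(-21*1) + X(21)) + 1052 = (√2*√(-21*1) - 2) + 1052 = (√2*√(-21) - 2) + 1052 = (√2*(I*√21) - 2) + 1052 = (I*√42 - 2) + 1052 = (-2 + I*√42) + 1052 = 1050 + I*√42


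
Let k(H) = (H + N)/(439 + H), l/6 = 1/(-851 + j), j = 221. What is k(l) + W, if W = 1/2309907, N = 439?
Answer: 2309908/2309907 ≈ 1.0000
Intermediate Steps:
l = -1/105 (l = 6/(-851 + 221) = 6/(-630) = 6*(-1/630) = -1/105 ≈ -0.0095238)
W = 1/2309907 ≈ 4.3292e-7
k(H) = 1 (k(H) = (H + 439)/(439 + H) = (439 + H)/(439 + H) = 1)
k(l) + W = 1 + 1/2309907 = 2309908/2309907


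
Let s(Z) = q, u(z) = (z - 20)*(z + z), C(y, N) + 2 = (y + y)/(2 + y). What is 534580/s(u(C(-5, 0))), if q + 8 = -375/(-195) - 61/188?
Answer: -261302704/3129 ≈ -83510.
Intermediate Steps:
C(y, N) = -2 + 2*y/(2 + y) (C(y, N) = -2 + (y + y)/(2 + y) = -2 + (2*y)/(2 + y) = -2 + 2*y/(2 + y))
u(z) = 2*z*(-20 + z) (u(z) = (-20 + z)*(2*z) = 2*z*(-20 + z))
q = -15645/2444 (q = -8 + (-375/(-195) - 61/188) = -8 + (-375*(-1/195) - 61*1/188) = -8 + (25/13 - 61/188) = -8 + 3907/2444 = -15645/2444 ≈ -6.4014)
s(Z) = -15645/2444
534580/s(u(C(-5, 0))) = 534580/(-15645/2444) = 534580*(-2444/15645) = -261302704/3129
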